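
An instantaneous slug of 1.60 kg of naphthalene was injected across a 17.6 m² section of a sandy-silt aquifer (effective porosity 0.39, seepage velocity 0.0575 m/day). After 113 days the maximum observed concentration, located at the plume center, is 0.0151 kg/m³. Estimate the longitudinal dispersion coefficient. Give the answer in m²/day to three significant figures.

0.168 m²/day

At the plume center C_max = M/(n_e·A·√(4πDt)), so D = M²/(4πt·(n_e·A·C_max)²).
n_e·A·C_max = 0.39 × 17.6 × 0.0151 = 0.1036 kg/m.
D = 1.60²/(4π × 113 × 0.1036²) = 0.168 m²/day.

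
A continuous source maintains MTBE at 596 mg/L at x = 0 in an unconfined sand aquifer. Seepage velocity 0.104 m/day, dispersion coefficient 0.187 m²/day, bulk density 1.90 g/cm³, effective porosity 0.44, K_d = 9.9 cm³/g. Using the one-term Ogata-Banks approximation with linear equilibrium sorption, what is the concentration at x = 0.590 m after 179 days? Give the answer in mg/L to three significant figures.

266 mg/L

Retardation factor R = 1 + ρ_b·K_d/n = 1 + 1.90 × 9.9/0.44 = 43.75.
Sorption retards both mechanisms: v_R = v/R = 0.002377 m/day, D_R = D/R = 0.004274 m²/day.
v_R·t = 0.002377 × 179 = 0.425483 m; 2√(D_R t) = 1.749 m; argument = (0.590 − 0.425483)/1.749 = 0.09406.
C = C₀ × ½·erfc(0.09406) = 596 × 0.4471 = 266 mg/L.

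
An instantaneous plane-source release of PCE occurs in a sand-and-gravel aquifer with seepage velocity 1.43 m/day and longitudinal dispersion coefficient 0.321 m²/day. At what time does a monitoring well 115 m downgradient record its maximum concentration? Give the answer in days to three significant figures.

For the 1D instantaneous-source solution, setting ∂C/∂t = 0 at fixed x gives v²t² + 2Dt − x² = 0, so t = (√(D² + v²x²) − D)/v².
√(D² + v²x²) = √(0.321² + 1.43² × 115²) = 164.5; v² = 2.0449.
t = (164.5 − 0.321)/2.0449 = 80.3 days (vs. the pure-advection estimate x/v = 80.4 d).

80.3 days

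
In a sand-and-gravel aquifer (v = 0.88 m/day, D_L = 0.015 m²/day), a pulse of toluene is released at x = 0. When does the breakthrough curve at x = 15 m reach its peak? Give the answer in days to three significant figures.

For the 1D instantaneous-source solution, setting ∂C/∂t = 0 at fixed x gives v²t² + 2Dt − x² = 0, so t = (√(D² + v²x²) − D)/v².
√(D² + v²x²) = √(0.015² + 0.88² × 15²) = 13.20; v² = 0.7744.
t = (13.20 − 0.015)/0.7744 = 17.0 days (vs. the pure-advection estimate x/v = 17.0 d).

17.0 days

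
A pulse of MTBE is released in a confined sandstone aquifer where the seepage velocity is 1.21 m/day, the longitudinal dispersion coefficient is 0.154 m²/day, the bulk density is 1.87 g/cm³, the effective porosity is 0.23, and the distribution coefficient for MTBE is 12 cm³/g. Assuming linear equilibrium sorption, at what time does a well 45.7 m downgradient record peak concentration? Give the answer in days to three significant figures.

3710 days

Retardation factor R = 1 + ρ_b·K_d/n = 1 + 1.87 × 12/0.23 = 98.57.
Sorption retards both mechanisms: v_R = v/R = 0.01228 m/day, D_R = D/R = 0.001562 m²/day.
Peak time from v_R²t² + 2D_R t − x² = 0: t = (√(D_R² + v_R²x²) − D_R)/v_R².
√(D_R² + v_R²x²) = √(0.001562² + 0.01228² × 45.7²) = 0.5612; v_R² = 0.0001508.
t = (0.5612 − 0.001562)/0.0001508 = 3710 days.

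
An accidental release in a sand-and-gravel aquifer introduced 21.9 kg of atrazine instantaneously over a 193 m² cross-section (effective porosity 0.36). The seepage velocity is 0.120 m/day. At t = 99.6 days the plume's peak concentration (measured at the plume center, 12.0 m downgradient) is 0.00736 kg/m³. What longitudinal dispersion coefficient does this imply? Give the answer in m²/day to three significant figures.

At the plume center C_max = M/(n_e·A·√(4πDt)), so D = M²/(4πt·(n_e·A·C_max)²).
n_e·A·C_max = 0.36 × 193 × 0.00736 = 0.5114 kg/m.
D = 21.9²/(4π × 99.6 × 0.5114²) = 1.47 m²/day.

1.47 m²/day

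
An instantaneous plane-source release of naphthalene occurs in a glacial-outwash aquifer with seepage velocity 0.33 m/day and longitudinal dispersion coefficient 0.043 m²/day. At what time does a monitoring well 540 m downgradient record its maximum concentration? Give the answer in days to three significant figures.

For the 1D instantaneous-source solution, setting ∂C/∂t = 0 at fixed x gives v²t² + 2Dt − x² = 0, so t = (√(D² + v²x²) − D)/v².
√(D² + v²x²) = √(0.043² + 0.33² × 540²) = 178.2; v² = 0.1089.
t = (178.2 − 0.043)/0.1089 = 1640 days (vs. the pure-advection estimate x/v = 1640 d).

1640 days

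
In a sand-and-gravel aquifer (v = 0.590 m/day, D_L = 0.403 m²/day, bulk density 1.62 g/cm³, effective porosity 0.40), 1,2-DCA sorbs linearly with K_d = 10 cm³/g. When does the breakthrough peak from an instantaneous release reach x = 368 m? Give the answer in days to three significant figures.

Retardation factor R = 1 + ρ_b·K_d/n = 1 + 1.62 × 10/0.40 = 41.50.
Sorption retards both mechanisms: v_R = v/R = 0.01422 m/day, D_R = D/R = 0.009711 m²/day.
Peak time from v_R²t² + 2D_R t − x² = 0: t = (√(D_R² + v_R²x²) − D_R)/v_R².
√(D_R² + v_R²x²) = √(0.009711² + 0.01422² × 368²) = 5.233; v_R² = 0.0002022.
t = (5.233 − 0.009711)/0.0002022 = 25800 days.

25800 days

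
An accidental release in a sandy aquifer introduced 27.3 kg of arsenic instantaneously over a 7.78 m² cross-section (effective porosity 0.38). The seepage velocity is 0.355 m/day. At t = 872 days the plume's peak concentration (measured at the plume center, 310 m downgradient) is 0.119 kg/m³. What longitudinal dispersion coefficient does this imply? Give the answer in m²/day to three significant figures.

At the plume center C_max = M/(n_e·A·√(4πDt)), so D = M²/(4πt·(n_e·A·C_max)²).
n_e·A·C_max = 0.38 × 7.78 × 0.119 = 0.3518 kg/m.
D = 27.3²/(4π × 872 × 0.3518²) = 0.550 m²/day.

0.550 m²/day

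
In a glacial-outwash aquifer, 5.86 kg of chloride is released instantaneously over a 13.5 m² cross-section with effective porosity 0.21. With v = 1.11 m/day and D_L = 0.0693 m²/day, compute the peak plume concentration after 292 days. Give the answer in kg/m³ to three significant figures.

The peak of an instantaneous 1D plume sits at x = vt; there the Gaussian factor is 1 and C_max = M/(n_e·A·√(4πDt)), where n_e·A is the pore area the mass is dissolved in.
√(4πDt) = √(4π × 0.0693 × 292) = 15.95 m, so C_max = 5.86/(0.21 × 13.5 × 15.95) = 0.130 kg/m³.

0.130 kg/m³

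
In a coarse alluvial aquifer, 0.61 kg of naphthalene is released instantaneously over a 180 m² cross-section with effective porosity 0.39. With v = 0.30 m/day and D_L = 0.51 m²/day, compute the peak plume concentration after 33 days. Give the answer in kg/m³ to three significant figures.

0.000598 kg/m³

The peak of an instantaneous 1D plume sits at x = vt; there the Gaussian factor is 1 and C_max = M/(n_e·A·√(4πDt)), where n_e·A is the pore area the mass is dissolved in.
√(4πDt) = √(4π × 0.51 × 33) = 14.54 m, so C_max = 0.61/(0.39 × 180 × 14.54) = 0.000598 kg/m³.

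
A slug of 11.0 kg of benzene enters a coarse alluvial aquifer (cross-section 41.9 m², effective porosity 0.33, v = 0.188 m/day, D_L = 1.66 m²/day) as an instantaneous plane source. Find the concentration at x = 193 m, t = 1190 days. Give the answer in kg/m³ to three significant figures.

0.00448 kg/m³

For an instantaneous plane source, C(x,t) = M/(n_e·A·√(4πDt)) · exp(−(x−vt)²/(4Dt)), with n_e·A the pore (flow) area.
Plume center vt = 0.188 × 1190 = 223.72 m, so the well at 193 m is 30.72 m upgradient of the peak.
√(4πDt) = 157.6 m, giving peak height M/(n_e·A·√(4πDt)) = 11.0/(0.33 × 41.9 × 157.6) = 0.005048 kg/m³.
(x−vt)²/(4Dt) = (-30.72)²/(4 × 1.66 × 1190) = 0.1194; exp(−0.1194) = 0.8875.
C = 0.005048 × 0.8875 = 0.00448 kg/m³.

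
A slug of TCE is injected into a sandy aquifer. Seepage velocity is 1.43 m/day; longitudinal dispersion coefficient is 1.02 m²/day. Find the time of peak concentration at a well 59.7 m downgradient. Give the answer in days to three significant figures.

41.3 days

For the 1D instantaneous-source solution, setting ∂C/∂t = 0 at fixed x gives v²t² + 2Dt − x² = 0, so t = (√(D² + v²x²) − D)/v².
√(D² + v²x²) = √(1.02² + 1.43² × 59.7²) = 85.38; v² = 2.0449.
t = (85.38 − 1.02)/2.0449 = 41.3 days (vs. the pure-advection estimate x/v = 41.7 d).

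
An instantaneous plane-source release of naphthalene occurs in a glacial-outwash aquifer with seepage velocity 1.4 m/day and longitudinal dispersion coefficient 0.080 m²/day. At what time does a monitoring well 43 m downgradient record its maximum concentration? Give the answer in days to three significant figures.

30.7 days

For the 1D instantaneous-source solution, setting ∂C/∂t = 0 at fixed x gives v²t² + 2Dt − x² = 0, so t = (√(D² + v²x²) − D)/v².
√(D² + v²x²) = √(0.080² + 1.4² × 43²) = 60.20; v² = 1.96.
t = (60.20 − 0.080)/1.96 = 30.7 days (vs. the pure-advection estimate x/v = 30.7 d).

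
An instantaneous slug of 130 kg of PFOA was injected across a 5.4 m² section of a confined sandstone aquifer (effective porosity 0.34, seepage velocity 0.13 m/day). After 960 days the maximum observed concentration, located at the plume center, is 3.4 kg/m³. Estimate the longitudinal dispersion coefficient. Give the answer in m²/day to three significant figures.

0.0360 m²/day

At the plume center C_max = M/(n_e·A·√(4πDt)), so D = M²/(4πt·(n_e·A·C_max)²).
n_e·A·C_max = 0.34 × 5.4 × 3.4 = 6.242 kg/m.
D = 130²/(4π × 960 × 6.242²) = 0.0360 m²/day.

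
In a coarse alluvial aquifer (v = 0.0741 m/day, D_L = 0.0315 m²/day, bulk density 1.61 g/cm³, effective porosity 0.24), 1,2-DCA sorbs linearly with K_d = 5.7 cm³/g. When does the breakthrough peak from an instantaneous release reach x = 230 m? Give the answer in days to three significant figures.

Retardation factor R = 1 + ρ_b·K_d/n = 1 + 1.61 × 5.7/0.24 = 39.24.
Sorption retards both mechanisms: v_R = v/R = 0.001888 m/day, D_R = D/R = 0.0008028 m²/day.
Peak time from v_R²t² + 2D_R t − x² = 0: t = (√(D_R² + v_R²x²) − D_R)/v_R².
√(D_R² + v_R²x²) = √(0.0008028² + 0.001888² × 230²) = 0.4342; v_R² = 3.565e-06.
t = (0.4342 − 0.0008028)/3.565e-06 = 122000 days.

122000 days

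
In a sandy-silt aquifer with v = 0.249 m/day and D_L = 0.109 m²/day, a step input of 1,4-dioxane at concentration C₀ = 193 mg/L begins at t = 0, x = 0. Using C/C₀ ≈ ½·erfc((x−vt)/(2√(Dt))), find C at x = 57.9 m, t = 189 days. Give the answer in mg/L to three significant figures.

For a continuous step input, C/C₀ ≈ ½·erfc((x−vt)/(2√(Dt))).
vt = 0.249 × 189 = 47.061 m and 2√(Dt) = 2√(0.109 × 189) = 9.078 m.
Argument (x−vt)/(2√(Dt)) = (57.9 − 47.061)/9.078 = 1.194; ½·erfc(1.194) = 0.04565.
C = 193 × 0.04565 = 8.81 mg/L.

8.81 mg/L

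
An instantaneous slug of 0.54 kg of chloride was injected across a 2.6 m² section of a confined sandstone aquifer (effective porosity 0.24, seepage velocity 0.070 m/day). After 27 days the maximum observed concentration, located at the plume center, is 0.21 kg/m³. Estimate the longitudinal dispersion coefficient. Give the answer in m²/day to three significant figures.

At the plume center C_max = M/(n_e·A·√(4πDt)), so D = M²/(4πt·(n_e·A·C_max)²).
n_e·A·C_max = 0.24 × 2.6 × 0.21 = 0.1310 kg/m.
D = 0.54²/(4π × 27 × 0.1310²) = 0.0501 m²/day.

0.0501 m²/day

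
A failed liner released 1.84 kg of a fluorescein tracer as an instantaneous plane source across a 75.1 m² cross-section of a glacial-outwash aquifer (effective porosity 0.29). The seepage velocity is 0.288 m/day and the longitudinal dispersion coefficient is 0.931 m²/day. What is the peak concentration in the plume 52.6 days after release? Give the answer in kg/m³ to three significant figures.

0.00341 kg/m³

The peak of an instantaneous 1D plume sits at x = vt; there the Gaussian factor is 1 and C_max = M/(n_e·A·√(4πDt)), where n_e·A is the pore area the mass is dissolved in.
√(4πDt) = √(4π × 0.931 × 52.6) = 24.81 m, so C_max = 1.84/(0.29 × 75.1 × 24.81) = 0.00341 kg/m³.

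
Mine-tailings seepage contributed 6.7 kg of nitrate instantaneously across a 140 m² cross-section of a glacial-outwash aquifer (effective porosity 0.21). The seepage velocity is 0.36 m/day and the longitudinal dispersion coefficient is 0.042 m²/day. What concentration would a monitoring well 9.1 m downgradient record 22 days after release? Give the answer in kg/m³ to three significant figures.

0.0459 kg/m³

For an instantaneous plane source, C(x,t) = M/(n_e·A·√(4πDt)) · exp(−(x−vt)²/(4Dt)), with n_e·A the pore (flow) area.
Plume center vt = 0.36 × 22 = 7.92 m, so the well at 9.1 m is 1.18 m downgradient of the peak.
√(4πDt) = 3.408 m, giving peak height M/(n_e·A·√(4πDt)) = 6.7/(0.21 × 140 × 3.408) = 0.06687 kg/m³.
(x−vt)²/(4Dt) = (1.18)²/(4 × 0.042 × 22) = 0.3767; exp(−0.3767) = 0.6861.
C = 0.06687 × 0.6861 = 0.0459 kg/m³.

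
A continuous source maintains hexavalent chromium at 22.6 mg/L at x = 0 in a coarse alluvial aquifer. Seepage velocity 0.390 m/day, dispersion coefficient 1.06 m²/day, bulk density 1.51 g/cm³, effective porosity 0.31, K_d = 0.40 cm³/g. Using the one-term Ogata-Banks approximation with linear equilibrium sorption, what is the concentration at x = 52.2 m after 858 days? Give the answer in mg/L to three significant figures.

22.4 mg/L

Retardation factor R = 1 + ρ_b·K_d/n = 1 + 1.51 × 0.40/0.31 = 2.948.
Sorption retards both mechanisms: v_R = v/R = 0.1323 m/day, D_R = D/R = 0.3596 m²/day.
v_R·t = 0.1323 × 858 = 113.5134 m; 2√(D_R t) = 35.13 m; argument = (52.2 − 113.5134)/35.13 = -1.745.
C = C₀ × ½·erfc(-1.745) = 22.6 × 0.9932 = 22.4 mg/L.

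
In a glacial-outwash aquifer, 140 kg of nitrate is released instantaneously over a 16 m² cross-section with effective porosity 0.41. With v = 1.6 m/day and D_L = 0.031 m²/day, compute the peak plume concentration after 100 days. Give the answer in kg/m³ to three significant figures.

The peak of an instantaneous 1D plume sits at x = vt; there the Gaussian factor is 1 and C_max = M/(n_e·A·√(4πDt)), where n_e·A is the pore area the mass is dissolved in.
√(4πDt) = √(4π × 0.031 × 100) = 6.241 m, so C_max = 140/(0.41 × 16 × 6.241) = 3.42 kg/m³.

3.42 kg/m³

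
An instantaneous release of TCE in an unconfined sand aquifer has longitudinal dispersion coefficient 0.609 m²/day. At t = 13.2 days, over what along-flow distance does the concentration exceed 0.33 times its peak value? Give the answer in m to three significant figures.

The plume is Gaussian with σ = √(2Dt) = √(2 × 0.609 × 13.2) = 4.010 m.
C/C_peak = exp(−Δx²/(2σ²)) = 0.33 ⇒ Δx = σ·√(−2 ln 0.33) = 4.010 × 1.489 = 5.971 m.
Width = 2Δx = 11.9 m.

11.9 m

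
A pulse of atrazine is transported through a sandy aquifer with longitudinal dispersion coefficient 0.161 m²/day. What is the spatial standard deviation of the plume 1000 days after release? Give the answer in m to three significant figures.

Dispersive spreading gives a Gaussian with σ² = 2Dt; advection only shifts the center.
σ = √(2 × 0.161 × 1000) = 17.9 m.

17.9 m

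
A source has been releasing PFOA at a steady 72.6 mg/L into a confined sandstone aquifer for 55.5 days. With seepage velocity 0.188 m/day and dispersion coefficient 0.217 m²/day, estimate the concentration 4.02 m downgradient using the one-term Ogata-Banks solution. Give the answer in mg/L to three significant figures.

For a continuous step input, C/C₀ ≈ ½·erfc((x−vt)/(2√(Dt))).
vt = 0.188 × 55.5 = 10.434 m and 2√(Dt) = 2√(0.217 × 55.5) = 6.941 m.
Argument (x−vt)/(2√(Dt)) = (4.02 − 10.434)/6.941 = -0.9241; ½·erfc(-0.9241) = 0.9044.
C = 72.6 × 0.9044 = 65.7 mg/L.

65.7 mg/L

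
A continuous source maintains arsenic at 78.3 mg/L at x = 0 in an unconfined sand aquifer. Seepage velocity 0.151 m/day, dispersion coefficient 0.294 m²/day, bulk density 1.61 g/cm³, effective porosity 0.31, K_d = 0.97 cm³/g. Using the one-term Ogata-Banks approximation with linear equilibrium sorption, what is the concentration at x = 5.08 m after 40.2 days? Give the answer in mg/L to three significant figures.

1.55 mg/L

Retardation factor R = 1 + ρ_b·K_d/n = 1 + 1.61 × 0.97/0.31 = 6.038.
Sorption retards both mechanisms: v_R = v/R = 0.02501 m/day, D_R = D/R = 0.04869 m²/day.
v_R·t = 0.02501 × 40.2 = 1.005402 m; 2√(D_R t) = 2.798 m; argument = (5.08 − 1.005402)/2.798 = 1.456.
C = C₀ × ½·erfc(1.456) = 78.3 × 0.01974 = 1.55 mg/L.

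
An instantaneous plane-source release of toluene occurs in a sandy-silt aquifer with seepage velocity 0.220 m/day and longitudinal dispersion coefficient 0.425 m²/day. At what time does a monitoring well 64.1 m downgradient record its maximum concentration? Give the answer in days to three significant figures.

283 days

For the 1D instantaneous-source solution, setting ∂C/∂t = 0 at fixed x gives v²t² + 2Dt − x² = 0, so t = (√(D² + v²x²) − D)/v².
√(D² + v²x²) = √(0.425² + 0.220² × 64.1²) = 14.11; v² = 0.0484.
t = (14.11 − 0.425)/0.0484 = 283 days (vs. the pure-advection estimate x/v = 291 d).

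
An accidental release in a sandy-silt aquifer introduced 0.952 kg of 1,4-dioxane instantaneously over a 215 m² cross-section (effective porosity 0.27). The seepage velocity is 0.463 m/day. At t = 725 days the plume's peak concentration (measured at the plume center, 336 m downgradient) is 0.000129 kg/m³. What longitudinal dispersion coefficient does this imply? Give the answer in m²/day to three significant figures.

At the plume center C_max = M/(n_e·A·√(4πDt)), so D = M²/(4πt·(n_e·A·C_max)²).
n_e·A·C_max = 0.27 × 215 × 0.000129 = 0.007488 kg/m.
D = 0.952²/(4π × 725 × 0.007488²) = 1.77 m²/day.

1.77 m²/day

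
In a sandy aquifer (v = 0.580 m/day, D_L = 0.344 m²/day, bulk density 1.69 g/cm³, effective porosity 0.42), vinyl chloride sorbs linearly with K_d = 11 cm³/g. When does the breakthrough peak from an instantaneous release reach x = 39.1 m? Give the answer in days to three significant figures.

Retardation factor R = 1 + ρ_b·K_d/n = 1 + 1.69 × 11/0.42 = 45.26.
Sorption retards both mechanisms: v_R = v/R = 0.01281 m/day, D_R = D/R = 0.007601 m²/day.
Peak time from v_R²t² + 2D_R t − x² = 0: t = (√(D_R² + v_R²x²) − D_R)/v_R².
√(D_R² + v_R²x²) = √(0.007601² + 0.01281² × 39.1²) = 0.5009; v_R² = 0.0001641.
t = (0.5009 − 0.007601)/0.0001641 = 3010 days.

3010 days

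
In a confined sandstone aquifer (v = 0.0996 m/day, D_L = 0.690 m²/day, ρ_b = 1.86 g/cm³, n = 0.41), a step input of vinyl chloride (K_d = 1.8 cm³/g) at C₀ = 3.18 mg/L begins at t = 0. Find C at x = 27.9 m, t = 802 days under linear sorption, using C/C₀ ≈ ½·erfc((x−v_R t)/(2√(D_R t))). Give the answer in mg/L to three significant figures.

Retardation factor R = 1 + ρ_b·K_d/n = 1 + 1.86 × 1.8/0.41 = 9.166.
Sorption retards both mechanisms: v_R = v/R = 0.01087 m/day, D_R = D/R = 0.07528 m²/day.
v_R·t = 0.01087 × 802 = 8.71774 m; 2√(D_R t) = 15.54 m; argument = (27.9 − 8.71774)/15.54 = 1.234.
C = C₀ × ½·erfc(1.234) = 3.18 × 0.04048 = 0.129 mg/L.

0.129 mg/L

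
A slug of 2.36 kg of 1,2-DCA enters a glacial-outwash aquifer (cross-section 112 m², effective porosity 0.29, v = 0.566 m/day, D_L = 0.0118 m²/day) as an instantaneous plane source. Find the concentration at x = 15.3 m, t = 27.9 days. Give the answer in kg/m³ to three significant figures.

For an instantaneous plane source, C(x,t) = M/(n_e·A·√(4πDt)) · exp(−(x−vt)²/(4Dt)), with n_e·A the pore (flow) area.
Plume center vt = 0.566 × 27.9 = 15.7914 m, so the well at 15.3 m is 0.4914 m upgradient of the peak.
√(4πDt) = 2.034 m, giving peak height M/(n_e·A·√(4πDt)) = 2.36/(0.29 × 112 × 2.034) = 0.03572 kg/m³.
(x−vt)²/(4Dt) = (-0.4914)²/(4 × 0.0118 × 27.9) = 0.1834; exp(−0.1834) = 0.8324.
C = 0.03572 × 0.8324 = 0.0297 kg/m³.

0.0297 kg/m³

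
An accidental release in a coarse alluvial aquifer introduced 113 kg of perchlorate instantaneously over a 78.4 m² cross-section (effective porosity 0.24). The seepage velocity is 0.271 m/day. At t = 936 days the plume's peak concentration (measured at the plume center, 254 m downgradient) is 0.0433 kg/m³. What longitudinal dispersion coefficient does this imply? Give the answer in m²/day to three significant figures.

At the plume center C_max = M/(n_e·A·√(4πDt)), so D = M²/(4πt·(n_e·A·C_max)²).
n_e·A·C_max = 0.24 × 78.4 × 0.0433 = 0.8147 kg/m.
D = 113²/(4π × 936 × 0.8147²) = 1.64 m²/day.

1.64 m²/day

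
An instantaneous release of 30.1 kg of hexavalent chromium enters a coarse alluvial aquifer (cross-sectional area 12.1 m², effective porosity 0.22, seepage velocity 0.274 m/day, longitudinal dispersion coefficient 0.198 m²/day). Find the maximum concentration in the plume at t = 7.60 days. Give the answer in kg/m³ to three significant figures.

The peak of an instantaneous 1D plume sits at x = vt; there the Gaussian factor is 1 and C_max = M/(n_e·A·√(4πDt)), where n_e·A is the pore area the mass is dissolved in.
√(4πDt) = √(4π × 0.198 × 7.60) = 4.349 m, so C_max = 30.1/(0.22 × 12.1 × 4.349) = 2.60 kg/m³.

2.60 kg/m³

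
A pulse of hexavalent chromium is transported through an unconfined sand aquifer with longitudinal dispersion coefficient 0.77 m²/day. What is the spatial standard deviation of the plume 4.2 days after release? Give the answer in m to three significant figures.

Dispersive spreading gives a Gaussian with σ² = 2Dt; advection only shifts the center.
σ = √(2 × 0.77 × 4.2) = 2.54 m.

2.54 m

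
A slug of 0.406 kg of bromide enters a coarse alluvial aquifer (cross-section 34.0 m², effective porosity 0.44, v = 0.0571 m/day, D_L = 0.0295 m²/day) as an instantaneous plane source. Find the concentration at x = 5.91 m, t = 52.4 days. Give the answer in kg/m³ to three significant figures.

0.00155 kg/m³

For an instantaneous plane source, C(x,t) = M/(n_e·A·√(4πDt)) · exp(−(x−vt)²/(4Dt)), with n_e·A the pore (flow) area.
Plume center vt = 0.0571 × 52.4 = 2.99204 m, so the well at 5.91 m is 2.91796 m downgradient of the peak.
√(4πDt) = 4.407 m, giving peak height M/(n_e·A·√(4πDt)) = 0.406/(0.44 × 34.0 × 4.407) = 0.006158 kg/m³.
(x−vt)²/(4Dt) = (2.91796)²/(4 × 0.0295 × 52.4) = 1.377; exp(−1.377) = 0.2523.
C = 0.006158 × 0.2523 = 0.00155 kg/m³.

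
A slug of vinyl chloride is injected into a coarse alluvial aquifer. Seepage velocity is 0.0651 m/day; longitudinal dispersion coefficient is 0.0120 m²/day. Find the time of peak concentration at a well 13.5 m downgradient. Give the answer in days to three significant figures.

For the 1D instantaneous-source solution, setting ∂C/∂t = 0 at fixed x gives v²t² + 2Dt − x² = 0, so t = (√(D² + v²x²) − D)/v².
√(D² + v²x²) = √(0.0120² + 0.0651² × 13.5²) = 0.8789; v² = 0.00423801.
t = (0.8789 − 0.0120)/0.00423801 = 205 days (vs. the pure-advection estimate x/v = 207 d).

205 days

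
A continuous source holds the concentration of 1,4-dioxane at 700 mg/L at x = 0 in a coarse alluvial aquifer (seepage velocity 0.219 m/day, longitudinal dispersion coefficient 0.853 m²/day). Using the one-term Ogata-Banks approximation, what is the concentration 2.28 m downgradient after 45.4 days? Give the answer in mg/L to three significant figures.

566 mg/L

For a continuous step input, C/C₀ ≈ ½·erfc((x−vt)/(2√(Dt))).
vt = 0.219 × 45.4 = 9.9426 m and 2√(Dt) = 2√(0.853 × 45.4) = 12.45 m.
Argument (x−vt)/(2√(Dt)) = (2.28 − 9.9426)/12.45 = -0.6155; ½·erfc(-0.6155) = 0.8080.
C = 700 × 0.8080 = 566 mg/L.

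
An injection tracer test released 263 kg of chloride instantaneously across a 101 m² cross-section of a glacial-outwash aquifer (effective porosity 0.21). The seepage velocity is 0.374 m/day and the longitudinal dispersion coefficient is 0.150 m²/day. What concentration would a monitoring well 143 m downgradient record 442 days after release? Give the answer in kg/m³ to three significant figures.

For an instantaneous plane source, C(x,t) = M/(n_e·A·√(4πDt)) · exp(−(x−vt)²/(4Dt)), with n_e·A the pore (flow) area.
Plume center vt = 0.374 × 442 = 165.308 m, so the well at 143 m is 22.308 m upgradient of the peak.
√(4πDt) = 28.86 m, giving peak height M/(n_e·A·√(4πDt)) = 263/(0.21 × 101 × 28.86) = 0.4297 kg/m³.
(x−vt)²/(4Dt) = (-22.308)²/(4 × 0.150 × 442) = 1.876; exp(−1.876) = 0.1532.
C = 0.4297 × 0.1532 = 0.0658 kg/m³.

0.0658 kg/m³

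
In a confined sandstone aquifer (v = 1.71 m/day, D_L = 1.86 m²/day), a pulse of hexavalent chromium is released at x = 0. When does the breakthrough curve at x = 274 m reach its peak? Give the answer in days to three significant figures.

For the 1D instantaneous-source solution, setting ∂C/∂t = 0 at fixed x gives v²t² + 2Dt − x² = 0, so t = (√(D² + v²x²) − D)/v².
√(D² + v²x²) = √(1.86² + 1.71² × 274²) = 468.5; v² = 2.9241.
t = (468.5 − 1.86)/2.9241 = 160 days (vs. the pure-advection estimate x/v = 160 d).

160 days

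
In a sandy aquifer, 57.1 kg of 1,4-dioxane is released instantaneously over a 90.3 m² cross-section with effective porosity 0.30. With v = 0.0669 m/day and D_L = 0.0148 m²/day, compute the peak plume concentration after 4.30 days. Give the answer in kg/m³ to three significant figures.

The peak of an instantaneous 1D plume sits at x = vt; there the Gaussian factor is 1 and C_max = M/(n_e·A·√(4πDt)), where n_e·A is the pore area the mass is dissolved in.
√(4πDt) = √(4π × 0.0148 × 4.30) = 0.8943 m, so C_max = 57.1/(0.30 × 90.3 × 0.8943) = 2.36 kg/m³.

2.36 kg/m³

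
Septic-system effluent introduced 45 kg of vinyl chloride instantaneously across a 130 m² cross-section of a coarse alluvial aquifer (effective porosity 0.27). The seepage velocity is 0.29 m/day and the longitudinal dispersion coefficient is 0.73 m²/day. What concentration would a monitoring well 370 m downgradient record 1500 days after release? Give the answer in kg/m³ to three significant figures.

For an instantaneous plane source, C(x,t) = M/(n_e·A·√(4πDt)) · exp(−(x−vt)²/(4Dt)), with n_e·A the pore (flow) area.
Plume center vt = 0.29 × 1500 = 435 m, so the well at 370 m is 65 m upgradient of the peak.
√(4πDt) = 117.3 m, giving peak height M/(n_e·A·√(4πDt)) = 45/(0.27 × 130 × 117.3) = 0.01093 kg/m³.
(x−vt)²/(4Dt) = (-65)²/(4 × 0.73 × 1500) = 0.9646; exp(−0.9646) = 0.3811.
C = 0.01093 × 0.3811 = 0.00417 kg/m³.

0.00417 kg/m³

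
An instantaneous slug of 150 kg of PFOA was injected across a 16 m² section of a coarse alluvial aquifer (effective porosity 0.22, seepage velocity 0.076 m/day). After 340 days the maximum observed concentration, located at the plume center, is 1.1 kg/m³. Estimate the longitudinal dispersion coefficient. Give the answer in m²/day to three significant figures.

0.351 m²/day

At the plume center C_max = M/(n_e·A·√(4πDt)), so D = M²/(4πt·(n_e·A·C_max)²).
n_e·A·C_max = 0.22 × 16 × 1.1 = 3.872 kg/m.
D = 150²/(4π × 340 × 3.872²) = 0.351 m²/day.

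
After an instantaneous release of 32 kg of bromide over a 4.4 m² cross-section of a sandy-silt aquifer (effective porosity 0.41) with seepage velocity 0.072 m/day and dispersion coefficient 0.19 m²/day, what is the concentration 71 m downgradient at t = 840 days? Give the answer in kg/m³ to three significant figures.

0.333 kg/m³

For an instantaneous plane source, C(x,t) = M/(n_e·A·√(4πDt)) · exp(−(x−vt)²/(4Dt)), with n_e·A the pore (flow) area.
Plume center vt = 0.072 × 840 = 60.48 m, so the well at 71 m is 10.52 m downgradient of the peak.
√(4πDt) = 44.78 m, giving peak height M/(n_e·A·√(4πDt)) = 32/(0.41 × 4.4 × 44.78) = 0.3961 kg/m³.
(x−vt)²/(4Dt) = (10.52)²/(4 × 0.19 × 840) = 0.1734; exp(−0.1734) = 0.8408.
C = 0.3961 × 0.8408 = 0.333 kg/m³.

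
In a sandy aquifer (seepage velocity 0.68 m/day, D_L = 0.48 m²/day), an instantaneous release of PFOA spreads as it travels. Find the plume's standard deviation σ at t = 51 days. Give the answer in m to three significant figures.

7.00 m

Dispersive spreading gives a Gaussian with σ² = 2Dt; advection only shifts the center.
σ = √(2 × 0.48 × 51) = 7.00 m.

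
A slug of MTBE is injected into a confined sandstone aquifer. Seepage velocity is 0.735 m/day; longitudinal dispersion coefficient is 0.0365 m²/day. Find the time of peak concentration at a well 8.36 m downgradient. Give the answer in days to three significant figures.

11.3 days

For the 1D instantaneous-source solution, setting ∂C/∂t = 0 at fixed x gives v²t² + 2Dt − x² = 0, so t = (√(D² + v²x²) − D)/v².
√(D² + v²x²) = √(0.0365² + 0.735² × 8.36²) = 6.145; v² = 0.540225.
t = (6.145 − 0.0365)/0.540225 = 11.3 days (vs. the pure-advection estimate x/v = 11.4 d).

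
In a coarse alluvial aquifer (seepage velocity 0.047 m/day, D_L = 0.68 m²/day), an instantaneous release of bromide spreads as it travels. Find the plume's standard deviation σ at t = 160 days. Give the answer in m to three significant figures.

14.8 m

Dispersive spreading gives a Gaussian with σ² = 2Dt; advection only shifts the center.
σ = √(2 × 0.68 × 160) = 14.8 m.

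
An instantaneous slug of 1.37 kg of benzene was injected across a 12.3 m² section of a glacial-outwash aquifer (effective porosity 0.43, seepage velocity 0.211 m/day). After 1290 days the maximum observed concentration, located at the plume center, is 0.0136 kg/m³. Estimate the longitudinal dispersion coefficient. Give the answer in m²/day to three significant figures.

At the plume center C_max = M/(n_e·A·√(4πDt)), so D = M²/(4πt·(n_e·A·C_max)²).
n_e·A·C_max = 0.43 × 12.3 × 0.0136 = 0.07193 kg/m.
D = 1.37²/(4π × 1290 × 0.07193²) = 0.0224 m²/day.

0.0224 m²/day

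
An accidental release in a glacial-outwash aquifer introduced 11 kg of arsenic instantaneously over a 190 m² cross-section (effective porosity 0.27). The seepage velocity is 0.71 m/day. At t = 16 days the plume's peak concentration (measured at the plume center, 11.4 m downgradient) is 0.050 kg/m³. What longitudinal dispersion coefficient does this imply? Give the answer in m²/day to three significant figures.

At the plume center C_max = M/(n_e·A·√(4πDt)), so D = M²/(4πt·(n_e·A·C_max)²).
n_e·A·C_max = 0.27 × 190 × 0.050 = 2.565 kg/m.
D = 11²/(4π × 16 × 2.565²) = 0.0915 m²/day.

0.0915 m²/day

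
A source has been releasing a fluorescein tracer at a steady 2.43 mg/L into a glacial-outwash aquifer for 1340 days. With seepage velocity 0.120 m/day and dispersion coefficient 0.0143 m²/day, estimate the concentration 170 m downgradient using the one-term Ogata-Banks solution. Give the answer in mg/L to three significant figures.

0.167 mg/L

For a continuous step input, C/C₀ ≈ ½·erfc((x−vt)/(2√(Dt))).
vt = 0.120 × 1340 = 160.8 m and 2√(Dt) = 2√(0.0143 × 1340) = 8.755 m.
Argument (x−vt)/(2√(Dt)) = (170 − 160.8)/8.755 = 1.051; ½·erfc(1.051) = 0.06859.
C = 2.43 × 0.06859 = 0.167 mg/L.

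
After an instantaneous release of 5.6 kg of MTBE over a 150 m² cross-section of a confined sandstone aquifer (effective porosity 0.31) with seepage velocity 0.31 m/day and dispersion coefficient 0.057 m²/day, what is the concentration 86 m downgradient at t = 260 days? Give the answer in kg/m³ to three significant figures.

For an instantaneous plane source, C(x,t) = M/(n_e·A·√(4πDt)) · exp(−(x−vt)²/(4Dt)), with n_e·A the pore (flow) area.
Plume center vt = 0.31 × 260 = 80.6 m, so the well at 86 m is 5.4 m downgradient of the peak.
√(4πDt) = 13.65 m, giving peak height M/(n_e·A·√(4πDt)) = 5.6/(0.31 × 150 × 13.65) = 0.008823 kg/m³.
(x−vt)²/(4Dt) = (5.4)²/(4 × 0.057 × 260) = 0.4919; exp(−0.4919) = 0.6115.
C = 0.008823 × 0.6115 = 0.00540 kg/m³.

0.00540 kg/m³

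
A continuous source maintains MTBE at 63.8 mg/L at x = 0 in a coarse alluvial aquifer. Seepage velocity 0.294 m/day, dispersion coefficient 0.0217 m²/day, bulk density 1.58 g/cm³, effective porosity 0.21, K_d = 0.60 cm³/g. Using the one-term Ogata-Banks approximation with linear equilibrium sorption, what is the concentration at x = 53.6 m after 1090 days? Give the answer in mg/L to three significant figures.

Retardation factor R = 1 + ρ_b·K_d/n = 1 + 1.58 × 0.60/0.21 = 5.514.
Sorption retards both mechanisms: v_R = v/R = 0.05332 m/day, D_R = D/R = 0.003935 m²/day.
v_R·t = 0.05332 × 1090 = 58.1188 m; 2√(D_R t) = 4.142 m; argument = (53.6 − 58.1188)/4.142 = -1.091.
C = C₀ × ½·erfc(-1.091) = 63.8 × 0.9386 = 59.9 mg/L.

59.9 mg/L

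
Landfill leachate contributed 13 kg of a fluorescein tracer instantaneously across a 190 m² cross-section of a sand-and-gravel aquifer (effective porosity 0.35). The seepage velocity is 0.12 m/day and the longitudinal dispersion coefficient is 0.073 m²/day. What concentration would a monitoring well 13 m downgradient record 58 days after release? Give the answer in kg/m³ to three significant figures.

0.00311 kg/m³

For an instantaneous plane source, C(x,t) = M/(n_e·A·√(4πDt)) · exp(−(x−vt)²/(4Dt)), with n_e·A the pore (flow) area.
Plume center vt = 0.12 × 58 = 6.96 m, so the well at 13 m is 6.04 m downgradient of the peak.
√(4πDt) = 7.294 m, giving peak height M/(n_e·A·√(4πDt)) = 13/(0.35 × 190 × 7.294) = 0.02680 kg/m³.
(x−vt)²/(4Dt) = (6.04)²/(4 × 0.073 × 58) = 2.154; exp(−2.154) = 0.1160.
C = 0.02680 × 0.1160 = 0.00311 kg/m³.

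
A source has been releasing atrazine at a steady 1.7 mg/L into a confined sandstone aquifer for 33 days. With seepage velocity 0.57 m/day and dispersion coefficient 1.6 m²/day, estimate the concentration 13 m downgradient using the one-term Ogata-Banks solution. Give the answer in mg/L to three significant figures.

1.21 mg/L

For a continuous step input, C/C₀ ≈ ½·erfc((x−vt)/(2√(Dt))).
vt = 0.57 × 33 = 18.81 m and 2√(Dt) = 2√(1.6 × 33) = 14.53 m.
Argument (x−vt)/(2√(Dt)) = (13 − 18.81)/14.53 = -0.3999; ½·erfc(-0.3999) = 0.7141.
C = 1.7 × 0.7141 = 1.21 mg/L.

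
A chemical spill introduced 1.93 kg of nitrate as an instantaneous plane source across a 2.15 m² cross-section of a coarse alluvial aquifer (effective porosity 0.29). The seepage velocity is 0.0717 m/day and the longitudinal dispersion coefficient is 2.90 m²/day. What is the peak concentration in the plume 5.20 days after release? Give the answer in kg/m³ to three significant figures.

The peak of an instantaneous 1D plume sits at x = vt; there the Gaussian factor is 1 and C_max = M/(n_e·A·√(4πDt)), where n_e·A is the pore area the mass is dissolved in.
√(4πDt) = √(4π × 2.90 × 5.20) = 13.77 m, so C_max = 1.93/(0.29 × 2.15 × 13.77) = 0.225 kg/m³.

0.225 kg/m³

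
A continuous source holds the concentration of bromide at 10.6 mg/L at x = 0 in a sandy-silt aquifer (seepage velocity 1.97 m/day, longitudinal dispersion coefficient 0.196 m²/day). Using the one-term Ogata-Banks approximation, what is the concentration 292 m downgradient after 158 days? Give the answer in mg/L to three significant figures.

10.5 mg/L

For a continuous step input, C/C₀ ≈ ½·erfc((x−vt)/(2√(Dt))).
vt = 1.97 × 158 = 311.26 m and 2√(Dt) = 2√(0.196 × 158) = 11.13 m.
Argument (x−vt)/(2√(Dt)) = (292 − 311.26)/11.13 = -1.730; ½·erfc(-1.730) = 0.9928.
C = 10.6 × 0.9928 = 10.5 mg/L.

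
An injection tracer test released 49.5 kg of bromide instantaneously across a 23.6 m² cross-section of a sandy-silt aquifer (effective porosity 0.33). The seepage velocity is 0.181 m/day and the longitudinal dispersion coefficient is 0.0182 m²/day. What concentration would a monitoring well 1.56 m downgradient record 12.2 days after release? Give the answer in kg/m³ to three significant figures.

2.37 kg/m³

For an instantaneous plane source, C(x,t) = M/(n_e·A·√(4πDt)) · exp(−(x−vt)²/(4Dt)), with n_e·A the pore (flow) area.
Plume center vt = 0.181 × 12.2 = 2.2082 m, so the well at 1.56 m is 0.6482 m upgradient of the peak.
√(4πDt) = 1.670 m, giving peak height M/(n_e·A·√(4πDt)) = 49.5/(0.33 × 23.6 × 1.670) = 3.806 kg/m³.
(x−vt)²/(4Dt) = (-0.6482)²/(4 × 0.0182 × 12.2) = 0.4731; exp(−0.4731) = 0.6231.
C = 3.806 × 0.6231 = 2.37 kg/m³.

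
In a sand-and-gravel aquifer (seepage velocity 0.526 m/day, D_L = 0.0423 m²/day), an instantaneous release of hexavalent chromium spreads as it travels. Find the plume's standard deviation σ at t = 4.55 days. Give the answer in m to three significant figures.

0.620 m

Dispersive spreading gives a Gaussian with σ² = 2Dt; advection only shifts the center.
σ = √(2 × 0.0423 × 4.55) = 0.620 m.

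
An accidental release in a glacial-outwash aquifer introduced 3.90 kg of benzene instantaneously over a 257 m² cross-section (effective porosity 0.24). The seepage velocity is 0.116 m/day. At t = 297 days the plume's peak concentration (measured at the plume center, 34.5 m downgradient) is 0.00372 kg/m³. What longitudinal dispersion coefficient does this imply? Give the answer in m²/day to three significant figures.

0.0774 m²/day

At the plume center C_max = M/(n_e·A·√(4πDt)), so D = M²/(4πt·(n_e·A·C_max)²).
n_e·A·C_max = 0.24 × 257 × 0.00372 = 0.2294 kg/m.
D = 3.90²/(4π × 297 × 0.2294²) = 0.0774 m²/day.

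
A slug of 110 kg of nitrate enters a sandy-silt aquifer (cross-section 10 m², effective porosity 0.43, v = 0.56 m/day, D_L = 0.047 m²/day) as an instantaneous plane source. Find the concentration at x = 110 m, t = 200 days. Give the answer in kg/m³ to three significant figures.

2.12 kg/m³

For an instantaneous plane source, C(x,t) = M/(n_e·A·√(4πDt)) · exp(−(x−vt)²/(4Dt)), with n_e·A the pore (flow) area.
Plume center vt = 0.56 × 200 = 112 m, so the well at 110 m is 2 m upgradient of the peak.
√(4πDt) = 10.87 m, giving peak height M/(n_e·A·√(4πDt)) = 110/(0.43 × 10 × 10.87) = 2.353 kg/m³.
(x−vt)²/(4Dt) = (-2)²/(4 × 0.047 × 200) = 0.1064; exp(−0.1064) = 0.8991.
C = 2.353 × 0.8991 = 2.12 kg/m³.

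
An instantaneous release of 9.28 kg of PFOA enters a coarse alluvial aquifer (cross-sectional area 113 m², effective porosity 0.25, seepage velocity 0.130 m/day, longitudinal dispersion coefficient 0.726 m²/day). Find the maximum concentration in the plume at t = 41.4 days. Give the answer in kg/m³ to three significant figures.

0.0169 kg/m³

The peak of an instantaneous 1D plume sits at x = vt; there the Gaussian factor is 1 and C_max = M/(n_e·A·√(4πDt)), where n_e·A is the pore area the mass is dissolved in.
√(4πDt) = √(4π × 0.726 × 41.4) = 19.43 m, so C_max = 9.28/(0.25 × 113 × 19.43) = 0.0169 kg/m³.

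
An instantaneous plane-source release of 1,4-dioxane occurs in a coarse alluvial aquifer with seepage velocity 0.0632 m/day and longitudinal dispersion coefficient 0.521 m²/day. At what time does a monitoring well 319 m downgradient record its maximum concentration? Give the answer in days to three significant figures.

4920 days

For the 1D instantaneous-source solution, setting ∂C/∂t = 0 at fixed x gives v²t² + 2Dt − x² = 0, so t = (√(D² + v²x²) − D)/v².
√(D² + v²x²) = √(0.521² + 0.0632² × 319²) = 20.17; v² = 0.00399424.
t = (20.17 − 0.521)/0.00399424 = 4920 days (vs. the pure-advection estimate x/v = 5050 d).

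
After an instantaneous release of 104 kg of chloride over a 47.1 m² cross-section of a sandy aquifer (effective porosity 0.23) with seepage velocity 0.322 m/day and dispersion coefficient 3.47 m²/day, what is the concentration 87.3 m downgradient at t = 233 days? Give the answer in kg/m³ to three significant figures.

0.0909 kg/m³

For an instantaneous plane source, C(x,t) = M/(n_e·A·√(4πDt)) · exp(−(x−vt)²/(4Dt)), with n_e·A the pore (flow) area.
Plume center vt = 0.322 × 233 = 75.026 m, so the well at 87.3 m is 12.274 m downgradient of the peak.
√(4πDt) = 100.8 m, giving peak height M/(n_e·A·√(4πDt)) = 104/(0.23 × 47.1 × 100.8) = 0.09524 kg/m³.
(x−vt)²/(4Dt) = (12.274)²/(4 × 3.47 × 233) = 0.04658; exp(−0.04658) = 0.9545.
C = 0.09524 × 0.9545 = 0.0909 kg/m³.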